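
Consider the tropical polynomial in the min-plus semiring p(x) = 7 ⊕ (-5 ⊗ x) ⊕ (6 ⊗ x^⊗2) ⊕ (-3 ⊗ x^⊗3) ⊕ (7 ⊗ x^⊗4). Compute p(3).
p(3) = -2

A tropical monomial a ⊗ x^⊗i evaluates to a + i · x. Evaluating each term at x = 3:
  Term 0 contributes 7 + 0 · 3 = 7
  Term 1 contributes -5 + 1 · 3 = -2
  Term 2 contributes 6 + 2 · 3 = 12
  Term 3 contributes -3 + 3 · 3 = 6
  Term 4 contributes 7 + 4 · 3 = 19
p(3) = ⊕ of these = min[7, -2, 12, 6, 19] = -2.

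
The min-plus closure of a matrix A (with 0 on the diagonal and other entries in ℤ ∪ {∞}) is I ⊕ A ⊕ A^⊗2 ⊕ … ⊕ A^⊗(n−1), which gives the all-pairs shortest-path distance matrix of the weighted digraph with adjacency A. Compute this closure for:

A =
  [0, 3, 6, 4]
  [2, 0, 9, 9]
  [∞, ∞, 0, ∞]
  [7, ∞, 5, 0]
Closure =
  [0, 3, 6, 4]
  [2, 0, 8, 6]
  [∞, ∞, 0, ∞]
  [7, 10, 5, 0]

This is the Floyd-Warshall all-pairs shortest-path computation. For each intermediate vertex k = 0, 1, …, 3, update dist[i][j] ← min(dist[i][j], dist[i][k] + dist[k][j]). The final matrix gives, for each (i, j), the minimum total weight of any directed path from i to j (possibly empty when i = j).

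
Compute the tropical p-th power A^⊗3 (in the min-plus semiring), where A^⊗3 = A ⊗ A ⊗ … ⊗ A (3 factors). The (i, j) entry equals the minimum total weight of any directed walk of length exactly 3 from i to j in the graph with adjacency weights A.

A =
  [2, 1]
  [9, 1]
A^⊗3 =
  [6, 3]
  [11, 3]

Each entry (A^⊗3)_ij equals the minimum over all length-3 walks i = v_0 → v_1 → … → v_3 = j of Σ_t A[v_t][v_{t+1}]. For example, for (i, j) = (0, 1) we minimise over 4 possible intermediate vertex sequences; the minimum is 3, attained along the walk 0 → 1 → 1 → 1.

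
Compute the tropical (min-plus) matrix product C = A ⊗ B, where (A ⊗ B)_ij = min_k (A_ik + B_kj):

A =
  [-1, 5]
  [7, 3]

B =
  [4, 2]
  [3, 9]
A ⊗ B =
  [3, 1]
  [6, 9]

Apply the min-plus product entry-by-entry:
  C[0][0] = min over k of (A[0][0] + B[0][0] = -1 + 4 = 3, A[0][1] + B[1][0] = 5 + 3 = 8) = 3 (attained at k = 0)
  C[0][1] = min over k of (A[0][0] + B[0][1] = -1 + 2 = 1, A[0][1] + B[1][1] = 5 + 9 = 14) = 1 (attained at k = 0)
  C[1][0] = min over k of (A[1][0] + B[0][0] = 7 + 4 = 11, A[1][1] + B[1][0] = 3 + 3 = 6) = 6 (attained at k = 1)
  C[1][1] = min over k of (A[1][0] + B[0][1] = 7 + 2 = 9, A[1][1] + B[1][1] = 3 + 9 = 12) = 9 (attained at k = 0)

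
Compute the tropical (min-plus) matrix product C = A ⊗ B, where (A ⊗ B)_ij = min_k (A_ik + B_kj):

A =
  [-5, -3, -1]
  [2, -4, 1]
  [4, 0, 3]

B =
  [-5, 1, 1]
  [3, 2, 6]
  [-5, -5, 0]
A ⊗ B =
  [-10, -6, -4]
  [-4, -4, 1]
  [-2, -2, 3]

Apply the min-plus product entry-by-entry:
  C[0][0] = min over k of (A[0][0] + B[0][0] = -5 + -5 = -10, A[0][1] + B[1][0] = -3 + 3 = 0, A[0][2] + B[2][0] = -1 + -5 = -6) = -10 (attained at k = 0)
  C[0][1] = min over k of (A[0][0] + B[0][1] = -5 + 1 = -4, A[0][1] + B[1][1] = -3 + 2 = -1, A[0][2] + B[2][1] = -1 + -5 = -6) = -6 (attained at k = 2)
  C[0][2] = min over k of (A[0][0] + B[0][2] = -5 + 1 = -4, A[0][1] + B[1][2] = -3 + 6 = 3, A[0][2] + B[2][2] = -1 + 0 = -1) = -4 (attained at k = 0)
  C[1][0] = min over k of (A[1][0] + B[0][0] = 2 + -5 = -3, A[1][1] + B[1][0] = -4 + 3 = -1, A[1][2] + B[2][0] = 1 + -5 = -4) = -4 (attained at k = 2)
  C[1][1] = min over k of (A[1][0] + B[0][1] = 2 + 1 = 3, A[1][1] + B[1][1] = -4 + 2 = -2, A[1][2] + B[2][1] = 1 + -5 = -4) = -4 (attained at k = 2)
  C[1][2] = min over k of (A[1][0] + B[0][2] = 2 + 1 = 3, A[1][1] + B[1][2] = -4 + 6 = 2, A[1][2] + B[2][2] = 1 + 0 = 1) = 1 (attained at k = 2)
  C[2][0] = min over k of (A[2][0] + B[0][0] = 4 + -5 = -1, A[2][1] + B[1][0] = 0 + 3 = 3, A[2][2] + B[2][0] = 3 + -5 = -2) = -2 (attained at k = 2)
  C[2][1] = min over k of (A[2][0] + B[0][1] = 4 + 1 = 5, A[2][1] + B[1][1] = 0 + 2 = 2, A[2][2] + B[2][1] = 3 + -5 = -2) = -2 (attained at k = 2)
  C[2][2] = min over k of (A[2][0] + B[0][2] = 4 + 1 = 5, A[2][1] + B[1][2] = 0 + 6 = 6, A[2][2] + B[2][2] = 3 + 0 = 3) = 3 (attained at k = 2)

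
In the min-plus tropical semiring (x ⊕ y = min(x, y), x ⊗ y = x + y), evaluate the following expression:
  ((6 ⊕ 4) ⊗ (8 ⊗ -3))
((6 ⊕ 4) ⊗ (8 ⊗ -3)) = 9

Expand innermost to outermost. Recall ⊕ takes the minimum of its arguments and ⊗ takes their sum. Working out the expression ((6 ⊕ 4) ⊗ (8 ⊗ -3)) gives 9.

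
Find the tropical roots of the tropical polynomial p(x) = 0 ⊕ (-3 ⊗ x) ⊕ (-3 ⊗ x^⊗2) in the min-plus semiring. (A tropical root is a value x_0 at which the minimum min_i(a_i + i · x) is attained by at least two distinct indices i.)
Roots: {0, 3}

Each tropical root is a break point of the lower envelope of the lines y = a_i + i · x (there are 3 lines, with slopes 0, 1, ..., 2). Only the lines that attain the minimum somewhere contribute to roots; other lines are dominated. Here the surviving (envelope) indices are i = 2, i = 1, i = 0.
Intersections between consecutive envelope lines give the roots: for adjacent envelope indices i < j the intersection is x = (a_i − a_j) / (j − i). Reading off the sorted break points: {0, 3}.
Verification: at each break x_0, at least two indices attain the minimum of min_i(a_i + i · x_0).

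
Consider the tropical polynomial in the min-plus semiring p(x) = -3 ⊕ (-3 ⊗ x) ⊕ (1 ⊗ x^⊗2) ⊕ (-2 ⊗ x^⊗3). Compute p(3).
p(3) = -3

A tropical monomial a ⊗ x^⊗i evaluates to a + i · x. Evaluating each term at x = 3:
  Term 0 contributes -3 + 0 · 3 = -3
  Term 1 contributes -3 + 1 · 3 = 0
  Term 2 contributes 1 + 2 · 3 = 7
  Term 3 contributes -2 + 3 · 3 = 7
p(3) = ⊕ of these = min[-3, 0, 7, 7] = -3.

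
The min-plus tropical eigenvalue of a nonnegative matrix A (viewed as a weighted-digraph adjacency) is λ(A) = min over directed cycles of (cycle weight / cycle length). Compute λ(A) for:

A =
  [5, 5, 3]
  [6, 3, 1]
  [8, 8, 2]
λ(A) = 2

Enumerate directed cycles and compute their means (weight / length). Sample:
  cycle 0 → 0: weight = 5, length = 1, mean = 5/1 ≈ 5.000
  cycle 1 → 1: weight = 3, length = 1, mean = 3/1 ≈ 3.000
  cycle 2 → 2: weight = 2, length = 1, mean = 2/1 ≈ 2.000
  cycle 0 → 1 → 0: weight = 11, length = 2, mean = 11/2 ≈ 5.500
  cycle 0 → 2 → 0: weight = 11, length = 2, mean = 11/2 ≈ 5.500
  cycle 1 → 0 → 1: weight = 11, length = 2, mean = 11/2 ≈ 5.500
Minimum mean = 2.000, attained e.g. along the cycle 2 → 2 with weight 2 and length 1. So λ(A) = 2/1 = 2.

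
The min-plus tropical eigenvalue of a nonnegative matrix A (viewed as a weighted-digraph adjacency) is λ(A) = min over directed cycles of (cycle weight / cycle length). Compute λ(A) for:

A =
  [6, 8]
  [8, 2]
λ(A) = 2

Enumerate directed cycles and compute their means (weight / length). Sample:
  cycle 0 → 0: weight = 6, length = 1, mean = 6/1 ≈ 6.000
  cycle 1 → 1: weight = 2, length = 1, mean = 2/1 ≈ 2.000
  cycle 0 → 1 → 0: weight = 16, length = 2, mean = 16/2 ≈ 8.000
  cycle 1 → 0 → 1: weight = 16, length = 2, mean = 16/2 ≈ 8.000
Minimum mean = 2.000, attained e.g. along the cycle 1 → 1 with weight 2 and length 1. So λ(A) = 2/1 = 2.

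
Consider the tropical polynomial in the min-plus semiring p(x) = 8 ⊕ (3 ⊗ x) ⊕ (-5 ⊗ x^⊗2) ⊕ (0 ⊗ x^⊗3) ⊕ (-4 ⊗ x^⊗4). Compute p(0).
p(0) = -5

A tropical monomial a ⊗ x^⊗i evaluates to a + i · x. Evaluating each term at x = 0:
  Term 0 contributes 8 + 0 · 0 = 8
  Term 1 contributes 3 + 1 · 0 = 3
  Term 2 contributes -5 + 2 · 0 = -5
  Term 3 contributes 0 + 3 · 0 = 0
  Term 4 contributes -4 + 4 · 0 = -4
p(0) = ⊕ of these = min[8, 3, -5, 0, -4] = -5.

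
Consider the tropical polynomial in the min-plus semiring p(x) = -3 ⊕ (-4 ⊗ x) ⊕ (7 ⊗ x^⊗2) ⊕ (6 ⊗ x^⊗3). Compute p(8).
p(8) = -3

A tropical monomial a ⊗ x^⊗i evaluates to a + i · x. Evaluating each term at x = 8:
  Term 0 contributes -3 + 0 · 8 = -3
  Term 1 contributes -4 + 1 · 8 = 4
  Term 2 contributes 7 + 2 · 8 = 23
  Term 3 contributes 6 + 3 · 8 = 30
p(8) = ⊕ of these = min[-3, 4, 23, 30] = -3.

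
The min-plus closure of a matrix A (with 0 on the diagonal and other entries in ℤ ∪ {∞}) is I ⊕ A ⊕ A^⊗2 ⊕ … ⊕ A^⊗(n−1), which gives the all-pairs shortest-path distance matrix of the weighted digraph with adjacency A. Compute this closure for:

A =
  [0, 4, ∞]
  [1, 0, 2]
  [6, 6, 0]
Closure =
  [0, 4, 6]
  [1, 0, 2]
  [6, 6, 0]

This is the Floyd-Warshall all-pairs shortest-path computation. For each intermediate vertex k = 0, 1, …, 2, update dist[i][j] ← min(dist[i][j], dist[i][k] + dist[k][j]). The final matrix gives, for each (i, j), the minimum total weight of any directed path from i to j (possibly empty when i = j).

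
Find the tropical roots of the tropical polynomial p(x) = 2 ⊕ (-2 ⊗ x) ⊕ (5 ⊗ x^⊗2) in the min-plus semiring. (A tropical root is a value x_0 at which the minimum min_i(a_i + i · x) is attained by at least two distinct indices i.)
Roots: {-7, 4}

Each tropical root is a break point of the lower envelope of the lines y = a_i + i · x (there are 3 lines, with slopes 0, 1, ..., 2). Only the lines that attain the minimum somewhere contribute to roots; other lines are dominated. Here the surviving (envelope) indices are i = 2, i = 1, i = 0.
Intersections between consecutive envelope lines give the roots: for adjacent envelope indices i < j the intersection is x = (a_i − a_j) / (j − i). Reading off the sorted break points: {-7, 4}.
Verification: at each break x_0, at least two indices attain the minimum of min_i(a_i + i · x_0).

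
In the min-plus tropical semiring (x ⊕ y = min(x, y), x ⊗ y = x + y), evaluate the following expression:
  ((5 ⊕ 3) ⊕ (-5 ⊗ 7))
((5 ⊕ 3) ⊕ (-5 ⊗ 7)) = 2

Expand innermost to outermost. Recall ⊕ takes the minimum of its arguments and ⊗ takes their sum. Working out the expression ((5 ⊕ 3) ⊕ (-5 ⊗ 7)) gives 2.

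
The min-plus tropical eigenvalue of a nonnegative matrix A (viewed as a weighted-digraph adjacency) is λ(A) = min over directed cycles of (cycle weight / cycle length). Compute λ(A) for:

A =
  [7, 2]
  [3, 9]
λ(A) = 5/2

Enumerate directed cycles and compute their means (weight / length). Sample:
  cycle 0 → 0: weight = 7, length = 1, mean = 7/1 ≈ 7.000
  cycle 1 → 1: weight = 9, length = 1, mean = 9/1 ≈ 9.000
  cycle 0 → 1 → 0: weight = 5, length = 2, mean = 5/2 ≈ 2.500
  cycle 1 → 0 → 1: weight = 5, length = 2, mean = 5/2 ≈ 2.500
Minimum mean = 2.500, attained e.g. along the cycle 0 → 1 → 0 with weight 5 and length 2. So λ(A) = 5/2 = 5/2.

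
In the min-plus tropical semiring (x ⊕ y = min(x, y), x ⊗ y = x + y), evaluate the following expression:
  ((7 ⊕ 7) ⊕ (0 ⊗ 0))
((7 ⊕ 7) ⊕ (0 ⊗ 0)) = 0

Expand innermost to outermost. Recall ⊕ takes the minimum of its arguments and ⊗ takes their sum. Working out the expression ((7 ⊕ 7) ⊕ (0 ⊗ 0)) gives 0.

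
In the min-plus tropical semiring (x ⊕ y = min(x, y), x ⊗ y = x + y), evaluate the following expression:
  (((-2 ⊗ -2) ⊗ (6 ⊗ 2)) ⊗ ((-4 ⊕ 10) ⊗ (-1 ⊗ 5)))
(((-2 ⊗ -2) ⊗ (6 ⊗ 2)) ⊗ ((-4 ⊕ 10) ⊗ (-1 ⊗ 5))) = 4

Expand innermost to outermost. Recall ⊕ takes the minimum of its arguments and ⊗ takes their sum. Working out the expression (((-2 ⊗ -2) ⊗ (6 ⊗ 2)) ⊗ ((-4 ⊕ 10) ⊗ (-1 ⊗ 5))) gives 4.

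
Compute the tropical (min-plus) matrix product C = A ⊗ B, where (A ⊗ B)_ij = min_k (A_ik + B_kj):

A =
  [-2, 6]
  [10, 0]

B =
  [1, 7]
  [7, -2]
A ⊗ B =
  [-1, 4]
  [7, -2]

Apply the min-plus product entry-by-entry:
  C[0][0] = min over k of (A[0][0] + B[0][0] = -2 + 1 = -1, A[0][1] + B[1][0] = 6 + 7 = 13) = -1 (attained at k = 0)
  C[0][1] = min over k of (A[0][0] + B[0][1] = -2 + 7 = 5, A[0][1] + B[1][1] = 6 + -2 = 4) = 4 (attained at k = 1)
  C[1][0] = min over k of (A[1][0] + B[0][0] = 10 + 1 = 11, A[1][1] + B[1][0] = 0 + 7 = 7) = 7 (attained at k = 1)
  C[1][1] = min over k of (A[1][0] + B[0][1] = 10 + 7 = 17, A[1][1] + B[1][1] = 0 + -2 = -2) = -2 (attained at k = 1)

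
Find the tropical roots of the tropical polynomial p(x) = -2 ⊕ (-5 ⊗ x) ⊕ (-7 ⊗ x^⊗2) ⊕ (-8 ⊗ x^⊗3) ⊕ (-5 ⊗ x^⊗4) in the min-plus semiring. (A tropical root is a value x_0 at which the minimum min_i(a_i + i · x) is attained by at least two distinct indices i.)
Roots: {-3, 1, 2, 3}

Each tropical root is a break point of the lower envelope of the lines y = a_i + i · x (there are 5 lines, with slopes 0, 1, ..., 4). Only the lines that attain the minimum somewhere contribute to roots; other lines are dominated. Here the surviving (envelope) indices are i = 4, i = 3, i = 2, i = 1, i = 0.
Intersections between consecutive envelope lines give the roots: for adjacent envelope indices i < j the intersection is x = (a_i − a_j) / (j − i). Reading off the sorted break points: {-3, 1, 2, 3}.
Verification: at each break x_0, at least two indices attain the minimum of min_i(a_i + i · x_0).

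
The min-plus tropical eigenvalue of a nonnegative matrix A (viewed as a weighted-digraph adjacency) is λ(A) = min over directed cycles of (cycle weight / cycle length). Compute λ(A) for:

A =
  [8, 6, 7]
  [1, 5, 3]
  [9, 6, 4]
λ(A) = 7/2

Enumerate directed cycles and compute their means (weight / length). Sample:
  cycle 0 → 0: weight = 8, length = 1, mean = 8/1 ≈ 8.000
  cycle 1 → 1: weight = 5, length = 1, mean = 5/1 ≈ 5.000
  cycle 2 → 2: weight = 4, length = 1, mean = 4/1 ≈ 4.000
  cycle 0 → 1 → 0: weight = 7, length = 2, mean = 7/2 ≈ 3.500
  cycle 0 → 2 → 0: weight = 16, length = 2, mean = 16/2 ≈ 8.000
  cycle 1 → 0 → 1: weight = 7, length = 2, mean = 7/2 ≈ 3.500
Minimum mean = 3.500, attained e.g. along the cycle 0 → 1 → 0 with weight 7 and length 2. So λ(A) = 7/2 = 7/2.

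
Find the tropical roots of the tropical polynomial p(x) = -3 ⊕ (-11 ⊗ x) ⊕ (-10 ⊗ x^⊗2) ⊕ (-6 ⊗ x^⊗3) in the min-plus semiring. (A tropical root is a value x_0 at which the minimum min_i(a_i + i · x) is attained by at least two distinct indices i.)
Roots: {-4, -1, 8}

Each tropical root is a break point of the lower envelope of the lines y = a_i + i · x (there are 4 lines, with slopes 0, 1, ..., 3). Only the lines that attain the minimum somewhere contribute to roots; other lines are dominated. Here the surviving (envelope) indices are i = 3, i = 2, i = 1, i = 0.
Intersections between consecutive envelope lines give the roots: for adjacent envelope indices i < j the intersection is x = (a_i − a_j) / (j − i). Reading off the sorted break points: {-4, -1, 8}.
Verification: at each break x_0, at least two indices attain the minimum of min_i(a_i + i · x_0).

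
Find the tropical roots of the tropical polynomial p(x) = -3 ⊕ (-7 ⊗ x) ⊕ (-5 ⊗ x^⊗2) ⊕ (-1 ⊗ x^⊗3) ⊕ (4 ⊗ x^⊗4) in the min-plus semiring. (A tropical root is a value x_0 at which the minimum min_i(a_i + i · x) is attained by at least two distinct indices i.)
Roots: {-5, -4, -2, 4}

Each tropical root is a break point of the lower envelope of the lines y = a_i + i · x (there are 5 lines, with slopes 0, 1, ..., 4). Only the lines that attain the minimum somewhere contribute to roots; other lines are dominated. Here the surviving (envelope) indices are i = 4, i = 3, i = 2, i = 1, i = 0.
Intersections between consecutive envelope lines give the roots: for adjacent envelope indices i < j the intersection is x = (a_i − a_j) / (j − i). Reading off the sorted break points: {-5, -4, -2, 4}.
Verification: at each break x_0, at least two indices attain the minimum of min_i(a_i + i · x_0).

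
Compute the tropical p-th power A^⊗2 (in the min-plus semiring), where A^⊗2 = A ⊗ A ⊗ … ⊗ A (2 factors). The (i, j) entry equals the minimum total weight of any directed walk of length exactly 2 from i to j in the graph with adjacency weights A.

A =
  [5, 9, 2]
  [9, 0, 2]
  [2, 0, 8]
A^⊗2 =
  [4, 2, 7]
  [4, 0, 2]
  [7, 0, 2]

Each entry (A^⊗2)_ij equals the minimum over all length-2 walks i = v_0 → v_1 → … → v_2 = j of Σ_t A[v_t][v_{t+1}]. For example, for (i, j) = (0, 2) we minimise over 3 possible intermediate vertex sequences; the minimum is 7, attained along the walk 0 → 0 → 2.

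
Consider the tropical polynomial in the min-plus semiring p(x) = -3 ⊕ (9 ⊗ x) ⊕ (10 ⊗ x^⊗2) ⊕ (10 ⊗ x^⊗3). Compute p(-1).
p(-1) = -3

A tropical monomial a ⊗ x^⊗i evaluates to a + i · x. Evaluating each term at x = -1:
  Term 0 contributes -3 + 0 · -1 = -3
  Term 1 contributes 9 + 1 · -1 = 8
  Term 2 contributes 10 + 2 · -1 = 8
  Term 3 contributes 10 + 3 · -1 = 7
p(-1) = ⊕ of these = min[-3, 8, 8, 7] = -3.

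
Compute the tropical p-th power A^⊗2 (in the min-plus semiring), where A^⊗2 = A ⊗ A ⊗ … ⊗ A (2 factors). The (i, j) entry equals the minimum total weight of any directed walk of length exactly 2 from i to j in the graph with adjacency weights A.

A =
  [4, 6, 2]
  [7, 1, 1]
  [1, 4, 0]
A^⊗2 =
  [3, 6, 2]
  [2, 2, 1]
  [1, 4, 0]

Each entry (A^⊗2)_ij equals the minimum over all length-2 walks i = v_0 → v_1 → … → v_2 = j of Σ_t A[v_t][v_{t+1}]. For example, for (i, j) = (0, 2) we minimise over 3 possible intermediate vertex sequences; the minimum is 2, attained along the walk 0 → 2 → 2.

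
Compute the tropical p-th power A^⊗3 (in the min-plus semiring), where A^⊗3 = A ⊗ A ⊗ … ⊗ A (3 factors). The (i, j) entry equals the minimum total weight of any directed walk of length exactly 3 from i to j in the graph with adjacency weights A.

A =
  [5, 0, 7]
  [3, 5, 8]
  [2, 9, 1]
A^⊗3 =
  [8, 3, 9]
  [6, 8, 10]
  [4, 3, 3]

Each entry (A^⊗3)_ij equals the minimum over all length-3 walks i = v_0 → v_1 → … → v_3 = j of Σ_t A[v_t][v_{t+1}]. For example, for (i, j) = (0, 2) we minimise over 9 possible intermediate vertex sequences; the minimum is 9, attained along the walk 0 → 1 → 2 → 2.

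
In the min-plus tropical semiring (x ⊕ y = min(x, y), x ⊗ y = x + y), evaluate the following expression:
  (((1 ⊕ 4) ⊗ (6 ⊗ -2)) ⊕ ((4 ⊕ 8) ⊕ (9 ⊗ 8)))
(((1 ⊕ 4) ⊗ (6 ⊗ -2)) ⊕ ((4 ⊕ 8) ⊕ (9 ⊗ 8))) = 4

Expand innermost to outermost. Recall ⊕ takes the minimum of its arguments and ⊗ takes their sum. Working out the expression (((1 ⊕ 4) ⊗ (6 ⊗ -2)) ⊕ ((4 ⊕ 8) ⊕ (9 ⊗ 8))) gives 4.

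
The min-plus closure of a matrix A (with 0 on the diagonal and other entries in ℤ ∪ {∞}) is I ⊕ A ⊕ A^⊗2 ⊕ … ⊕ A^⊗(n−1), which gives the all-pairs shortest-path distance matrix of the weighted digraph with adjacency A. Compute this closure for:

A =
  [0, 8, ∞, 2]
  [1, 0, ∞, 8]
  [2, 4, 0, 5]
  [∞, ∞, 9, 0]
Closure =
  [0, 8, 11, 2]
  [1, 0, 12, 3]
  [2, 4, 0, 4]
  [11, 13, 9, 0]

This is the Floyd-Warshall all-pairs shortest-path computation. For each intermediate vertex k = 0, 1, …, 3, update dist[i][j] ← min(dist[i][j], dist[i][k] + dist[k][j]). The final matrix gives, for each (i, j), the minimum total weight of any directed path from i to j (possibly empty when i = j).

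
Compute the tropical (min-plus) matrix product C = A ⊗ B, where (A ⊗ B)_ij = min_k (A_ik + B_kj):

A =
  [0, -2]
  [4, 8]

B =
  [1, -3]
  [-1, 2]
A ⊗ B =
  [-3, -3]
  [5, 1]

Apply the min-plus product entry-by-entry:
  C[0][0] = min over k of (A[0][0] + B[0][0] = 0 + 1 = 1, A[0][1] + B[1][0] = -2 + -1 = -3) = -3 (attained at k = 1)
  C[0][1] = min over k of (A[0][0] + B[0][1] = 0 + -3 = -3, A[0][1] + B[1][1] = -2 + 2 = 0) = -3 (attained at k = 0)
  C[1][0] = min over k of (A[1][0] + B[0][0] = 4 + 1 = 5, A[1][1] + B[1][0] = 8 + -1 = 7) = 5 (attained at k = 0)
  C[1][1] = min over k of (A[1][0] + B[0][1] = 4 + -3 = 1, A[1][1] + B[1][1] = 8 + 2 = 10) = 1 (attained at k = 0)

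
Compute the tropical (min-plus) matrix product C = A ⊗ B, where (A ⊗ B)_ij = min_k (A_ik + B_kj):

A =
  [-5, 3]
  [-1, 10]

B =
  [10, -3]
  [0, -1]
A ⊗ B =
  [3, -8]
  [9, -4]

Apply the min-plus product entry-by-entry:
  C[0][0] = min over k of (A[0][0] + B[0][0] = -5 + 10 = 5, A[0][1] + B[1][0] = 3 + 0 = 3) = 3 (attained at k = 1)
  C[0][1] = min over k of (A[0][0] + B[0][1] = -5 + -3 = -8, A[0][1] + B[1][1] = 3 + -1 = 2) = -8 (attained at k = 0)
  C[1][0] = min over k of (A[1][0] + B[0][0] = -1 + 10 = 9, A[1][1] + B[1][0] = 10 + 0 = 10) = 9 (attained at k = 0)
  C[1][1] = min over k of (A[1][0] + B[0][1] = -1 + -3 = -4, A[1][1] + B[1][1] = 10 + -1 = 9) = -4 (attained at k = 0)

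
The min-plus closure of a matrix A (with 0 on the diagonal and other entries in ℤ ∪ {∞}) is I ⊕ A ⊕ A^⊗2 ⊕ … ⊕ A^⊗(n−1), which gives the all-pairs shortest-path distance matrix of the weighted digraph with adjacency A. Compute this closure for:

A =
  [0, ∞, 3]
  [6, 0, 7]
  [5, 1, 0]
Closure =
  [0, 4, 3]
  [6, 0, 7]
  [5, 1, 0]

This is the Floyd-Warshall all-pairs shortest-path computation. For each intermediate vertex k = 0, 1, …, 2, update dist[i][j] ← min(dist[i][j], dist[i][k] + dist[k][j]). The final matrix gives, for each (i, j), the minimum total weight of any directed path from i to j (possibly empty when i = j).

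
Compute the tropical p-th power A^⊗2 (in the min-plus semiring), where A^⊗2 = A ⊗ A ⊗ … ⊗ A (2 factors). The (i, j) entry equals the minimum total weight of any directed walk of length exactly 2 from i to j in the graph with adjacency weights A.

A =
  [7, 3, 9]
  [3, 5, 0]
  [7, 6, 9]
A^⊗2 =
  [6, 8, 3]
  [7, 6, 5]
  [9, 10, 6]

Each entry (A^⊗2)_ij equals the minimum over all length-2 walks i = v_0 → v_1 → … → v_2 = j of Σ_t A[v_t][v_{t+1}]. For example, for (i, j) = (0, 2) we minimise over 3 possible intermediate vertex sequences; the minimum is 3, attained along the walk 0 → 1 → 2.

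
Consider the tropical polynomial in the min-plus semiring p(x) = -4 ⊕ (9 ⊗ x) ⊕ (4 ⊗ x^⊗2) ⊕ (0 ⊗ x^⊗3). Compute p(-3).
p(-3) = -9

A tropical monomial a ⊗ x^⊗i evaluates to a + i · x. Evaluating each term at x = -3:
  Term 0 contributes -4 + 0 · -3 = -4
  Term 1 contributes 9 + 1 · -3 = 6
  Term 2 contributes 4 + 2 · -3 = -2
  Term 3 contributes 0 + 3 · -3 = -9
p(-3) = ⊕ of these = min[-4, 6, -2, -9] = -9.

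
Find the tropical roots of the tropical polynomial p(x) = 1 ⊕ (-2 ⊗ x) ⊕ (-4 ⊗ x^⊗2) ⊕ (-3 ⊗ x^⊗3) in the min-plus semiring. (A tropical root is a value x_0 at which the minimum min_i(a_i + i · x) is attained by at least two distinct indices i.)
Roots: {-1, 2, 3}

Each tropical root is a break point of the lower envelope of the lines y = a_i + i · x (there are 4 lines, with slopes 0, 1, ..., 3). Only the lines that attain the minimum somewhere contribute to roots; other lines are dominated. Here the surviving (envelope) indices are i = 3, i = 2, i = 1, i = 0.
Intersections between consecutive envelope lines give the roots: for adjacent envelope indices i < j the intersection is x = (a_i − a_j) / (j − i). Reading off the sorted break points: {-1, 2, 3}.
Verification: at each break x_0, at least two indices attain the minimum of min_i(a_i + i · x_0).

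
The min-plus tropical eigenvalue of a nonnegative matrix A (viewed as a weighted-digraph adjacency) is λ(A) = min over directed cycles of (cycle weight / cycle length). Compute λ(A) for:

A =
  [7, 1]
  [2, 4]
λ(A) = 3/2

Enumerate directed cycles and compute their means (weight / length). Sample:
  cycle 0 → 0: weight = 7, length = 1, mean = 7/1 ≈ 7.000
  cycle 1 → 1: weight = 4, length = 1, mean = 4/1 ≈ 4.000
  cycle 0 → 1 → 0: weight = 3, length = 2, mean = 3/2 ≈ 1.500
  cycle 1 → 0 → 1: weight = 3, length = 2, mean = 3/2 ≈ 1.500
Minimum mean = 1.500, attained e.g. along the cycle 0 → 1 → 0 with weight 3 and length 2. So λ(A) = 3/2 = 3/2.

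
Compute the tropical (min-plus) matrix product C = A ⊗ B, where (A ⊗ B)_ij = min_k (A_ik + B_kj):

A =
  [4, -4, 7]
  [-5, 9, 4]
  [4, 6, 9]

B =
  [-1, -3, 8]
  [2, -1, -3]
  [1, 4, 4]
A ⊗ B =
  [-2, -5, -7]
  [-6, -8, 3]
  [3, 1, 3]

Apply the min-plus product entry-by-entry:
  C[0][0] = min over k of (A[0][0] + B[0][0] = 4 + -1 = 3, A[0][1] + B[1][0] = -4 + 2 = -2, A[0][2] + B[2][0] = 7 + 1 = 8) = -2 (attained at k = 1)
  C[0][1] = min over k of (A[0][0] + B[0][1] = 4 + -3 = 1, A[0][1] + B[1][1] = -4 + -1 = -5, A[0][2] + B[2][1] = 7 + 4 = 11) = -5 (attained at k = 1)
  C[0][2] = min over k of (A[0][0] + B[0][2] = 4 + 8 = 12, A[0][1] + B[1][2] = -4 + -3 = -7, A[0][2] + B[2][2] = 7 + 4 = 11) = -7 (attained at k = 1)
  C[1][0] = min over k of (A[1][0] + B[0][0] = -5 + -1 = -6, A[1][1] + B[1][0] = 9 + 2 = 11, A[1][2] + B[2][0] = 4 + 1 = 5) = -6 (attained at k = 0)
  C[1][1] = min over k of (A[1][0] + B[0][1] = -5 + -3 = -8, A[1][1] + B[1][1] = 9 + -1 = 8, A[1][2] + B[2][1] = 4 + 4 = 8) = -8 (attained at k = 0)
  C[1][2] = min over k of (A[1][0] + B[0][2] = -5 + 8 = 3, A[1][1] + B[1][2] = 9 + -3 = 6, A[1][2] + B[2][2] = 4 + 4 = 8) = 3 (attained at k = 0)
  C[2][0] = min over k of (A[2][0] + B[0][0] = 4 + -1 = 3, A[2][1] + B[1][0] = 6 + 2 = 8, A[2][2] + B[2][0] = 9 + 1 = 10) = 3 (attained at k = 0)
  C[2][1] = min over k of (A[2][0] + B[0][1] = 4 + -3 = 1, A[2][1] + B[1][1] = 6 + -1 = 5, A[2][2] + B[2][1] = 9 + 4 = 13) = 1 (attained at k = 0)
  C[2][2] = min over k of (A[2][0] + B[0][2] = 4 + 8 = 12, A[2][1] + B[1][2] = 6 + -3 = 3, A[2][2] + B[2][2] = 9 + 4 = 13) = 3 (attained at k = 1)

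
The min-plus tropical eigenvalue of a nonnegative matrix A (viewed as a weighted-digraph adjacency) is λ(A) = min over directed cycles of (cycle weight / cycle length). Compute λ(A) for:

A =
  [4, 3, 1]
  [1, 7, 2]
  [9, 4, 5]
λ(A) = 2

Enumerate directed cycles and compute their means (weight / length). Sample:
  cycle 0 → 0: weight = 4, length = 1, mean = 4/1 ≈ 4.000
  cycle 1 → 1: weight = 7, length = 1, mean = 7/1 ≈ 7.000
  cycle 2 → 2: weight = 5, length = 1, mean = 5/1 ≈ 5.000
  cycle 0 → 1 → 0: weight = 4, length = 2, mean = 4/2 ≈ 2.000
  cycle 0 → 2 → 0: weight = 10, length = 2, mean = 10/2 ≈ 5.000
  cycle 1 → 0 → 1: weight = 4, length = 2, mean = 4/2 ≈ 2.000
Minimum mean = 2.000, attained e.g. along the cycle 0 → 1 → 0 with weight 4 and length 2. So λ(A) = 4/2 = 2.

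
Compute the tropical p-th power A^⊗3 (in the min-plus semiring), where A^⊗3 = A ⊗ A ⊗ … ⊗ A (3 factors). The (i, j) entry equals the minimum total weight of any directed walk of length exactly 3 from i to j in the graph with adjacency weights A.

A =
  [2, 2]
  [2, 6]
A^⊗3 =
  [6, 6]
  [6, 6]

Each entry (A^⊗3)_ij equals the minimum over all length-3 walks i = v_0 → v_1 → … → v_3 = j of Σ_t A[v_t][v_{t+1}]. For example, for (i, j) = (0, 1) we minimise over 4 possible intermediate vertex sequences; the minimum is 6, attained along the walk 0 → 0 → 0 → 1.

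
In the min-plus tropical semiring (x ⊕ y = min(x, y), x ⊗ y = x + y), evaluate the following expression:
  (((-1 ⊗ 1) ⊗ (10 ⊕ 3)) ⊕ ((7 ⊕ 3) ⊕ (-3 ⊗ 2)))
(((-1 ⊗ 1) ⊗ (10 ⊕ 3)) ⊕ ((7 ⊕ 3) ⊕ (-3 ⊗ 2))) = -1

Expand innermost to outermost. Recall ⊕ takes the minimum of its arguments and ⊗ takes their sum. Working out the expression (((-1 ⊗ 1) ⊗ (10 ⊕ 3)) ⊕ ((7 ⊕ 3) ⊕ (-3 ⊗ 2))) gives -1.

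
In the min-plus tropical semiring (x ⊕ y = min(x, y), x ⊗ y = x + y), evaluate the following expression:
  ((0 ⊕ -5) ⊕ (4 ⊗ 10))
((0 ⊕ -5) ⊕ (4 ⊗ 10)) = -5

Expand innermost to outermost. Recall ⊕ takes the minimum of its arguments and ⊗ takes their sum. Working out the expression ((0 ⊕ -5) ⊕ (4 ⊗ 10)) gives -5.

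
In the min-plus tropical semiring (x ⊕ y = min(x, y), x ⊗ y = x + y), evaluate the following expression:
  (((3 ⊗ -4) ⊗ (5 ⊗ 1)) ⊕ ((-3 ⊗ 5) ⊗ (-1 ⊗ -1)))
(((3 ⊗ -4) ⊗ (5 ⊗ 1)) ⊕ ((-3 ⊗ 5) ⊗ (-1 ⊗ -1))) = 0

Expand innermost to outermost. Recall ⊕ takes the minimum of its arguments and ⊗ takes their sum. Working out the expression (((3 ⊗ -4) ⊗ (5 ⊗ 1)) ⊕ ((-3 ⊗ 5) ⊗ (-1 ⊗ -1))) gives 0.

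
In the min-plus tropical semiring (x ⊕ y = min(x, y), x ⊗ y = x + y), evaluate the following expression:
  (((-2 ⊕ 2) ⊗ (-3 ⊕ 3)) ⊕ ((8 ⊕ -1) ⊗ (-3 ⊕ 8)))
(((-2 ⊕ 2) ⊗ (-3 ⊕ 3)) ⊕ ((8 ⊕ -1) ⊗ (-3 ⊕ 8))) = -5

Expand innermost to outermost. Recall ⊕ takes the minimum of its arguments and ⊗ takes their sum. Working out the expression (((-2 ⊕ 2) ⊗ (-3 ⊕ 3)) ⊕ ((8 ⊕ -1) ⊗ (-3 ⊕ 8))) gives -5.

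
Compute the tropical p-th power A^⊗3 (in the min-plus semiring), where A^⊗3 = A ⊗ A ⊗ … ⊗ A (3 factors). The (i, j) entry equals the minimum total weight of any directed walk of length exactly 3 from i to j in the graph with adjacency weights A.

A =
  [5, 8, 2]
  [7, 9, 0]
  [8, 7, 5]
A^⊗3 =
  [15, 14, 9]
  [13, 12, 7]
  [15, 14, 12]

Each entry (A^⊗3)_ij equals the minimum over all length-3 walks i = v_0 → v_1 → … → v_3 = j of Σ_t A[v_t][v_{t+1}]. For example, for (i, j) = (0, 2) we minimise over 9 possible intermediate vertex sequences; the minimum is 9, attained along the walk 0 → 2 → 1 → 2.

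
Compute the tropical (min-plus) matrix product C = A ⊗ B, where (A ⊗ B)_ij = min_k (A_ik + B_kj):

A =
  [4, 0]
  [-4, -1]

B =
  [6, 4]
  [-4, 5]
A ⊗ B =
  [-4, 5]
  [-5, 0]

Apply the min-plus product entry-by-entry:
  C[0][0] = min over k of (A[0][0] + B[0][0] = 4 + 6 = 10, A[0][1] + B[1][0] = 0 + -4 = -4) = -4 (attained at k = 1)
  C[0][1] = min over k of (A[0][0] + B[0][1] = 4 + 4 = 8, A[0][1] + B[1][1] = 0 + 5 = 5) = 5 (attained at k = 1)
  C[1][0] = min over k of (A[1][0] + B[0][0] = -4 + 6 = 2, A[1][1] + B[1][0] = -1 + -4 = -5) = -5 (attained at k = 1)
  C[1][1] = min over k of (A[1][0] + B[0][1] = -4 + 4 = 0, A[1][1] + B[1][1] = -1 + 5 = 4) = 0 (attained at k = 0)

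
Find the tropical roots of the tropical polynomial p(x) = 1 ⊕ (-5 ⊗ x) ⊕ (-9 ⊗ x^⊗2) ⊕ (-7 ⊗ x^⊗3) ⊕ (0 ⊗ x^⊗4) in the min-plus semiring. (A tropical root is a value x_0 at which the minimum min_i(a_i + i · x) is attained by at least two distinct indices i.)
Roots: {-7, -2, 4, 6}

Each tropical root is a break point of the lower envelope of the lines y = a_i + i · x (there are 5 lines, with slopes 0, 1, ..., 4). Only the lines that attain the minimum somewhere contribute to roots; other lines are dominated. Here the surviving (envelope) indices are i = 4, i = 3, i = 2, i = 1, i = 0.
Intersections between consecutive envelope lines give the roots: for adjacent envelope indices i < j the intersection is x = (a_i − a_j) / (j − i). Reading off the sorted break points: {-7, -2, 4, 6}.
Verification: at each break x_0, at least two indices attain the minimum of min_i(a_i + i · x_0).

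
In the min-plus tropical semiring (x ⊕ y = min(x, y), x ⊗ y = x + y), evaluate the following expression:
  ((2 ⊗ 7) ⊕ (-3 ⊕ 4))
((2 ⊗ 7) ⊕ (-3 ⊕ 4)) = -3

Expand innermost to outermost. Recall ⊕ takes the minimum of its arguments and ⊗ takes their sum. Working out the expression ((2 ⊗ 7) ⊕ (-3 ⊕ 4)) gives -3.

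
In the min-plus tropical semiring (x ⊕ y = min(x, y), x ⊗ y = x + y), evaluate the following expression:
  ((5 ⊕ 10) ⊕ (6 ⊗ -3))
((5 ⊕ 10) ⊕ (6 ⊗ -3)) = 3

Expand innermost to outermost. Recall ⊕ takes the minimum of its arguments and ⊗ takes their sum. Working out the expression ((5 ⊕ 10) ⊕ (6 ⊗ -3)) gives 3.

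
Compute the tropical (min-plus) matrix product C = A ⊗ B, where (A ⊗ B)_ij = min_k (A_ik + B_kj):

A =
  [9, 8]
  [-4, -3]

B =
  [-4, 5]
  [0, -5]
A ⊗ B =
  [5, 3]
  [-8, -8]

Apply the min-plus product entry-by-entry:
  C[0][0] = min over k of (A[0][0] + B[0][0] = 9 + -4 = 5, A[0][1] + B[1][0] = 8 + 0 = 8) = 5 (attained at k = 0)
  C[0][1] = min over k of (A[0][0] + B[0][1] = 9 + 5 = 14, A[0][1] + B[1][1] = 8 + -5 = 3) = 3 (attained at k = 1)
  C[1][0] = min over k of (A[1][0] + B[0][0] = -4 + -4 = -8, A[1][1] + B[1][0] = -3 + 0 = -3) = -8 (attained at k = 0)
  C[1][1] = min over k of (A[1][0] + B[0][1] = -4 + 5 = 1, A[1][1] + B[1][1] = -3 + -5 = -8) = -8 (attained at k = 1)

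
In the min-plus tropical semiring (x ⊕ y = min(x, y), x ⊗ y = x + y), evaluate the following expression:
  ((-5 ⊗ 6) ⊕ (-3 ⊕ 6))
((-5 ⊗ 6) ⊕ (-3 ⊕ 6)) = -3

Expand innermost to outermost. Recall ⊕ takes the minimum of its arguments and ⊗ takes their sum. Working out the expression ((-5 ⊗ 6) ⊕ (-3 ⊕ 6)) gives -3.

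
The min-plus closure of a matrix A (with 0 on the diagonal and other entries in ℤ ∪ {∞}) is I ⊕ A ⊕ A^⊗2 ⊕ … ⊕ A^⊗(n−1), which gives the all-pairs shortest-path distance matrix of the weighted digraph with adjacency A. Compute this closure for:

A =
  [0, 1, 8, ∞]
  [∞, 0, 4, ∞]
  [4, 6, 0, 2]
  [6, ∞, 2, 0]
Closure =
  [0, 1, 5, 7]
  [8, 0, 4, 6]
  [4, 5, 0, 2]
  [6, 7, 2, 0]

This is the Floyd-Warshall all-pairs shortest-path computation. For each intermediate vertex k = 0, 1, …, 3, update dist[i][j] ← min(dist[i][j], dist[i][k] + dist[k][j]). The final matrix gives, for each (i, j), the minimum total weight of any directed path from i to j (possibly empty when i = j).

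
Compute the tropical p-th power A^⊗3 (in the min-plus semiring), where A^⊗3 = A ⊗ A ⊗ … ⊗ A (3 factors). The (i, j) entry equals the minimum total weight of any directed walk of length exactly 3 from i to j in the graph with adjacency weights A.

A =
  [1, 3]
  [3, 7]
A^⊗3 =
  [3, 5]
  [5, 7]

Each entry (A^⊗3)_ij equals the minimum over all length-3 walks i = v_0 → v_1 → … → v_3 = j of Σ_t A[v_t][v_{t+1}]. For example, for (i, j) = (0, 1) we minimise over 4 possible intermediate vertex sequences; the minimum is 5, attained along the walk 0 → 0 → 0 → 1.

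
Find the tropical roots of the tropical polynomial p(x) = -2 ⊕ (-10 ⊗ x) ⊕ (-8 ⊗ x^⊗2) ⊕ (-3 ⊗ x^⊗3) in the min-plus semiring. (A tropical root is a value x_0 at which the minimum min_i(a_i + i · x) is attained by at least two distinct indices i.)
Roots: {-5, -2, 8}

Each tropical root is a break point of the lower envelope of the lines y = a_i + i · x (there are 4 lines, with slopes 0, 1, ..., 3). Only the lines that attain the minimum somewhere contribute to roots; other lines are dominated. Here the surviving (envelope) indices are i = 3, i = 2, i = 1, i = 0.
Intersections between consecutive envelope lines give the roots: for adjacent envelope indices i < j the intersection is x = (a_i − a_j) / (j − i). Reading off the sorted break points: {-5, -2, 8}.
Verification: at each break x_0, at least two indices attain the minimum of min_i(a_i + i · x_0).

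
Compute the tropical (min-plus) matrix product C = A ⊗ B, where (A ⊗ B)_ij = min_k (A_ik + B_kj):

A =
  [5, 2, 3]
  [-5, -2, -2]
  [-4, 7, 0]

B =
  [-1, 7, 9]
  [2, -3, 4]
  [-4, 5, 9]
A ⊗ B =
  [-1, -1, 6]
  [-6, -5, 2]
  [-5, 3, 5]

Apply the min-plus product entry-by-entry:
  C[0][0] = min over k of (A[0][0] + B[0][0] = 5 + -1 = 4, A[0][1] + B[1][0] = 2 + 2 = 4, A[0][2] + B[2][0] = 3 + -4 = -1) = -1 (attained at k = 2)
  C[0][1] = min over k of (A[0][0] + B[0][1] = 5 + 7 = 12, A[0][1] + B[1][1] = 2 + -3 = -1, A[0][2] + B[2][1] = 3 + 5 = 8) = -1 (attained at k = 1)
  C[0][2] = min over k of (A[0][0] + B[0][2] = 5 + 9 = 14, A[0][1] + B[1][2] = 2 + 4 = 6, A[0][2] + B[2][2] = 3 + 9 = 12) = 6 (attained at k = 1)
  C[1][0] = min over k of (A[1][0] + B[0][0] = -5 + -1 = -6, A[1][1] + B[1][0] = -2 + 2 = 0, A[1][2] + B[2][0] = -2 + -4 = -6) = -6 (attained at k = 0)
  C[1][1] = min over k of (A[1][0] + B[0][1] = -5 + 7 = 2, A[1][1] + B[1][1] = -2 + -3 = -5, A[1][2] + B[2][1] = -2 + 5 = 3) = -5 (attained at k = 1)
  C[1][2] = min over k of (A[1][0] + B[0][2] = -5 + 9 = 4, A[1][1] + B[1][2] = -2 + 4 = 2, A[1][2] + B[2][2] = -2 + 9 = 7) = 2 (attained at k = 1)
  C[2][0] = min over k of (A[2][0] + B[0][0] = -4 + -1 = -5, A[2][1] + B[1][0] = 7 + 2 = 9, A[2][2] + B[2][0] = 0 + -4 = -4) = -5 (attained at k = 0)
  C[2][1] = min over k of (A[2][0] + B[0][1] = -4 + 7 = 3, A[2][1] + B[1][1] = 7 + -3 = 4, A[2][2] + B[2][1] = 0 + 5 = 5) = 3 (attained at k = 0)
  C[2][2] = min over k of (A[2][0] + B[0][2] = -4 + 9 = 5, A[2][1] + B[1][2] = 7 + 4 = 11, A[2][2] + B[2][2] = 0 + 9 = 9) = 5 (attained at k = 0)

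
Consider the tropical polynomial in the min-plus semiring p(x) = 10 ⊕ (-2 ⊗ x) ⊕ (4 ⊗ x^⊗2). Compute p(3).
p(3) = 1

A tropical monomial a ⊗ x^⊗i evaluates to a + i · x. Evaluating each term at x = 3:
  Term 0 contributes 10 + 0 · 3 = 10
  Term 1 contributes -2 + 1 · 3 = 1
  Term 2 contributes 4 + 2 · 3 = 10
p(3) = ⊕ of these = min[10, 1, 10] = 1.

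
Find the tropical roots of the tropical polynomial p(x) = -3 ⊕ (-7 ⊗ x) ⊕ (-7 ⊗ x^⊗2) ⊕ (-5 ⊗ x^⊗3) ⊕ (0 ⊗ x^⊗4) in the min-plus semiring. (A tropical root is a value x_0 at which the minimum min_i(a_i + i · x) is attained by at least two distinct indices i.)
Roots: {-5, -2, 0, 4}

Each tropical root is a break point of the lower envelope of the lines y = a_i + i · x (there are 5 lines, with slopes 0, 1, ..., 4). Only the lines that attain the minimum somewhere contribute to roots; other lines are dominated. Here the surviving (envelope) indices are i = 4, i = 3, i = 2, i = 1, i = 0.
Intersections between consecutive envelope lines give the roots: for adjacent envelope indices i < j the intersection is x = (a_i − a_j) / (j − i). Reading off the sorted break points: {-5, -2, 0, 4}.
Verification: at each break x_0, at least two indices attain the minimum of min_i(a_i + i · x_0).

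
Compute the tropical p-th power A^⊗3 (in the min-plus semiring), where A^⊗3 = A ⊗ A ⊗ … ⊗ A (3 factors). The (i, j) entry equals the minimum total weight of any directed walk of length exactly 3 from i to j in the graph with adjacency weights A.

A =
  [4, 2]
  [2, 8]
A^⊗3 =
  [8, 6]
  [6, 8]

Each entry (A^⊗3)_ij equals the minimum over all length-3 walks i = v_0 → v_1 → … → v_3 = j of Σ_t A[v_t][v_{t+1}]. For example, for (i, j) = (0, 1) we minimise over 4 possible intermediate vertex sequences; the minimum is 6, attained along the walk 0 → 1 → 0 → 1.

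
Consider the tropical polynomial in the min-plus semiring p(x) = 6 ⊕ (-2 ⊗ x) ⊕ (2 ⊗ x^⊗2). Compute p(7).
p(7) = 5

A tropical monomial a ⊗ x^⊗i evaluates to a + i · x. Evaluating each term at x = 7:
  Term 0 contributes 6 + 0 · 7 = 6
  Term 1 contributes -2 + 1 · 7 = 5
  Term 2 contributes 2 + 2 · 7 = 16
p(7) = ⊕ of these = min[6, 5, 16] = 5.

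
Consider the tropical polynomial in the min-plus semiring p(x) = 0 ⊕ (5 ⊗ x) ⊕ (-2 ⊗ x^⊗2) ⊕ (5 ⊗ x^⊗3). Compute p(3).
p(3) = 0

A tropical monomial a ⊗ x^⊗i evaluates to a + i · x. Evaluating each term at x = 3:
  Term 0 contributes 0 + 0 · 3 = 0
  Term 1 contributes 5 + 1 · 3 = 8
  Term 2 contributes -2 + 2 · 3 = 4
  Term 3 contributes 5 + 3 · 3 = 14
p(3) = ⊕ of these = min[0, 8, 4, 14] = 0.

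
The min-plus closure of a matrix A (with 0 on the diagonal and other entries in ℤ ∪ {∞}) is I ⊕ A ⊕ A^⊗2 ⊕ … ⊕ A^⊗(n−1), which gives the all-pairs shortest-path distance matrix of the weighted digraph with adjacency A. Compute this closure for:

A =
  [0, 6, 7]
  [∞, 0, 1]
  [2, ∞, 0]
Closure =
  [0, 6, 7]
  [3, 0, 1]
  [2, 8, 0]

This is the Floyd-Warshall all-pairs shortest-path computation. For each intermediate vertex k = 0, 1, …, 2, update dist[i][j] ← min(dist[i][j], dist[i][k] + dist[k][j]). The final matrix gives, for each (i, j), the minimum total weight of any directed path from i to j (possibly empty when i = j).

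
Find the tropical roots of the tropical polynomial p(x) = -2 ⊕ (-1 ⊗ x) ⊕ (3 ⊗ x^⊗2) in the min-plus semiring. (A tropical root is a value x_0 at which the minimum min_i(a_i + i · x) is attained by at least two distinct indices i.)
Roots: {-4, -1}

Each tropical root is a break point of the lower envelope of the lines y = a_i + i · x (there are 3 lines, with slopes 0, 1, ..., 2). Only the lines that attain the minimum somewhere contribute to roots; other lines are dominated. Here the surviving (envelope) indices are i = 2, i = 1, i = 0.
Intersections between consecutive envelope lines give the roots: for adjacent envelope indices i < j the intersection is x = (a_i − a_j) / (j − i). Reading off the sorted break points: {-4, -1}.
Verification: at each break x_0, at least two indices attain the minimum of min_i(a_i + i · x_0).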